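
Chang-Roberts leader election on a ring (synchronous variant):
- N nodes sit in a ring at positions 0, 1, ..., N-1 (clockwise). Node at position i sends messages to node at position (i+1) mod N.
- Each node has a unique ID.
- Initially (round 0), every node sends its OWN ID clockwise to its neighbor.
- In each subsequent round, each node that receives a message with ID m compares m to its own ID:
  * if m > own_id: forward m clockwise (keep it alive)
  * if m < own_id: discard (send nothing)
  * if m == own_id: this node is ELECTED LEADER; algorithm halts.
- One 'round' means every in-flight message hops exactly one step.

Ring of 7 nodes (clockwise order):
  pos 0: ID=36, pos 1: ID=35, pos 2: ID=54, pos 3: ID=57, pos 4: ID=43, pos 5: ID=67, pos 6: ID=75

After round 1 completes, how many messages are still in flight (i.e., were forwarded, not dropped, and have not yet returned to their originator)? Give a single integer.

Answer: 3

Derivation:
Round 1: pos1(id35) recv 36: fwd; pos2(id54) recv 35: drop; pos3(id57) recv 54: drop; pos4(id43) recv 57: fwd; pos5(id67) recv 43: drop; pos6(id75) recv 67: drop; pos0(id36) recv 75: fwd
After round 1: 3 messages still in flight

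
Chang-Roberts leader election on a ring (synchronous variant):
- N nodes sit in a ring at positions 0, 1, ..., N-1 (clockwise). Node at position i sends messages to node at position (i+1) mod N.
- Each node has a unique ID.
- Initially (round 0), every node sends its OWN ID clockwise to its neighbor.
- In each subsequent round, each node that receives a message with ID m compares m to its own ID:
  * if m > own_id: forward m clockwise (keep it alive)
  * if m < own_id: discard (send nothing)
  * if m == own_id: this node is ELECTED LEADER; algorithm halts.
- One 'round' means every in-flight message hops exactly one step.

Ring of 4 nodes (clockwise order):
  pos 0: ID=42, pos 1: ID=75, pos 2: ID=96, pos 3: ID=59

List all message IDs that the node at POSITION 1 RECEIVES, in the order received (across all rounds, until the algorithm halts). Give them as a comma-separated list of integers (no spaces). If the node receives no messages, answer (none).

Round 1: pos1(id75) recv 42: drop; pos2(id96) recv 75: drop; pos3(id59) recv 96: fwd; pos0(id42) recv 59: fwd
Round 2: pos0(id42) recv 96: fwd; pos1(id75) recv 59: drop
Round 3: pos1(id75) recv 96: fwd
Round 4: pos2(id96) recv 96: ELECTED

Answer: 42,59,96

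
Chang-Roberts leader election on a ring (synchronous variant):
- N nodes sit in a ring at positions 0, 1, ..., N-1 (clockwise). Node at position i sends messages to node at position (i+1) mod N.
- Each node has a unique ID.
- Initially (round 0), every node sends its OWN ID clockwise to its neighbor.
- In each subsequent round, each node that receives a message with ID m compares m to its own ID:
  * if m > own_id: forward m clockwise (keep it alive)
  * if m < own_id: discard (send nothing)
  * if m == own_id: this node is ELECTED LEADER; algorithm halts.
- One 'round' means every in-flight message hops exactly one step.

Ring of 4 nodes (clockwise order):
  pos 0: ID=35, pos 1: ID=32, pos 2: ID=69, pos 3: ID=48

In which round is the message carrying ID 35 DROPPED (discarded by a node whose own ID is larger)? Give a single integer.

Round 1: pos1(id32) recv 35: fwd; pos2(id69) recv 32: drop; pos3(id48) recv 69: fwd; pos0(id35) recv 48: fwd
Round 2: pos2(id69) recv 35: drop; pos0(id35) recv 69: fwd; pos1(id32) recv 48: fwd
Round 3: pos1(id32) recv 69: fwd; pos2(id69) recv 48: drop
Round 4: pos2(id69) recv 69: ELECTED
Message ID 35 originates at pos 0; dropped at pos 2 in round 2

Answer: 2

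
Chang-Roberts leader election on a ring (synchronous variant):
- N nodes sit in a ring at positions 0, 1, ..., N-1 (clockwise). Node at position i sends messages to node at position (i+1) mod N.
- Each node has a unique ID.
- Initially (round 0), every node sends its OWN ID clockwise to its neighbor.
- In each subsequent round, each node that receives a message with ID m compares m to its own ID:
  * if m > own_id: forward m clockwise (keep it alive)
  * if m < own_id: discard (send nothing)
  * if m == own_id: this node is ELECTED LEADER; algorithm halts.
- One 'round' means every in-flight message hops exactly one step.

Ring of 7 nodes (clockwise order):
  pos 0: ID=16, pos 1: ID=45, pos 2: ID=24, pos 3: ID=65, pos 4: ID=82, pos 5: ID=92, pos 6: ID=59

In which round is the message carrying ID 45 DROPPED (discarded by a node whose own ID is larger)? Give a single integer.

Answer: 2

Derivation:
Round 1: pos1(id45) recv 16: drop; pos2(id24) recv 45: fwd; pos3(id65) recv 24: drop; pos4(id82) recv 65: drop; pos5(id92) recv 82: drop; pos6(id59) recv 92: fwd; pos0(id16) recv 59: fwd
Round 2: pos3(id65) recv 45: drop; pos0(id16) recv 92: fwd; pos1(id45) recv 59: fwd
Round 3: pos1(id45) recv 92: fwd; pos2(id24) recv 59: fwd
Round 4: pos2(id24) recv 92: fwd; pos3(id65) recv 59: drop
Round 5: pos3(id65) recv 92: fwd
Round 6: pos4(id82) recv 92: fwd
Round 7: pos5(id92) recv 92: ELECTED
Message ID 45 originates at pos 1; dropped at pos 3 in round 2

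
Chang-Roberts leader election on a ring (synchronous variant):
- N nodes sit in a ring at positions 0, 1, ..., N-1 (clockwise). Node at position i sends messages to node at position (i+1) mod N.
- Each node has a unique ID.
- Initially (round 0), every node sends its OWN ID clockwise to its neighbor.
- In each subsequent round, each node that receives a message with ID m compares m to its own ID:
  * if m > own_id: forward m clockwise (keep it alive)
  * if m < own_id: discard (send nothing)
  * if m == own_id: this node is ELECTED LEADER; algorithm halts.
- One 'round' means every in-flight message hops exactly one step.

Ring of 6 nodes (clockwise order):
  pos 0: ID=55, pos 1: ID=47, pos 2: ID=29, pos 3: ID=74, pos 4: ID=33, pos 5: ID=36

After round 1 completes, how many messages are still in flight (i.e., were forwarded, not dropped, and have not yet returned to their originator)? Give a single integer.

Round 1: pos1(id47) recv 55: fwd; pos2(id29) recv 47: fwd; pos3(id74) recv 29: drop; pos4(id33) recv 74: fwd; pos5(id36) recv 33: drop; pos0(id55) recv 36: drop
After round 1: 3 messages still in flight

Answer: 3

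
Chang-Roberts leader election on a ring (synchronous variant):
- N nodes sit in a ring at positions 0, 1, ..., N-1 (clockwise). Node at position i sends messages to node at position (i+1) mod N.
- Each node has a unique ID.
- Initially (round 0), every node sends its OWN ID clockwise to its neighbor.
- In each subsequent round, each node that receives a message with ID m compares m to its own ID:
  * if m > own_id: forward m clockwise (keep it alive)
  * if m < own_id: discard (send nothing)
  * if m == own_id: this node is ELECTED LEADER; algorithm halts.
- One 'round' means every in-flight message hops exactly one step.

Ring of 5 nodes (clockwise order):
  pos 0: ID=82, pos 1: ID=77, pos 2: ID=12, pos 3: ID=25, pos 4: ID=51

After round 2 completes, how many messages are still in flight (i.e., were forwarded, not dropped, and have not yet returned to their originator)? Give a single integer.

Round 1: pos1(id77) recv 82: fwd; pos2(id12) recv 77: fwd; pos3(id25) recv 12: drop; pos4(id51) recv 25: drop; pos0(id82) recv 51: drop
Round 2: pos2(id12) recv 82: fwd; pos3(id25) recv 77: fwd
After round 2: 2 messages still in flight

Answer: 2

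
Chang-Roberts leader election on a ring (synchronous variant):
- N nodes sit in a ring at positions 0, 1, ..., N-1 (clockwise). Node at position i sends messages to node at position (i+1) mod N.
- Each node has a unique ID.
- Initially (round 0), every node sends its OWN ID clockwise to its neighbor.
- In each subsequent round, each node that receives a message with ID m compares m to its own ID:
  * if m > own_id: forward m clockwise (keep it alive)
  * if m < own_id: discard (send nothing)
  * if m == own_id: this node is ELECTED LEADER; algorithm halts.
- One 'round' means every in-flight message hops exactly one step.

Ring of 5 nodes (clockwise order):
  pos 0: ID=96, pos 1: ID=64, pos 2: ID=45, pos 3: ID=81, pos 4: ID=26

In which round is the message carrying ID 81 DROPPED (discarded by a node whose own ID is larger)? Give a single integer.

Round 1: pos1(id64) recv 96: fwd; pos2(id45) recv 64: fwd; pos3(id81) recv 45: drop; pos4(id26) recv 81: fwd; pos0(id96) recv 26: drop
Round 2: pos2(id45) recv 96: fwd; pos3(id81) recv 64: drop; pos0(id96) recv 81: drop
Round 3: pos3(id81) recv 96: fwd
Round 4: pos4(id26) recv 96: fwd
Round 5: pos0(id96) recv 96: ELECTED
Message ID 81 originates at pos 3; dropped at pos 0 in round 2

Answer: 2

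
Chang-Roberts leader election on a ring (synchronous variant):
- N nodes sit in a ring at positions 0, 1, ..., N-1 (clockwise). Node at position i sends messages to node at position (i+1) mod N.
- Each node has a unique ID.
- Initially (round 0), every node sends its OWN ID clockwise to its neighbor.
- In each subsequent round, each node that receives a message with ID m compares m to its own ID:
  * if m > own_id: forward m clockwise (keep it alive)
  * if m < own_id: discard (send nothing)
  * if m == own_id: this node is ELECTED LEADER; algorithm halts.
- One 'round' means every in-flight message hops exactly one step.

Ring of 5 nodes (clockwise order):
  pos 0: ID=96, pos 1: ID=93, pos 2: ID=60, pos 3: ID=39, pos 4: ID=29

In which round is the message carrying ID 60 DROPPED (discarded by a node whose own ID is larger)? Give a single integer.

Round 1: pos1(id93) recv 96: fwd; pos2(id60) recv 93: fwd; pos3(id39) recv 60: fwd; pos4(id29) recv 39: fwd; pos0(id96) recv 29: drop
Round 2: pos2(id60) recv 96: fwd; pos3(id39) recv 93: fwd; pos4(id29) recv 60: fwd; pos0(id96) recv 39: drop
Round 3: pos3(id39) recv 96: fwd; pos4(id29) recv 93: fwd; pos0(id96) recv 60: drop
Round 4: pos4(id29) recv 96: fwd; pos0(id96) recv 93: drop
Round 5: pos0(id96) recv 96: ELECTED
Message ID 60 originates at pos 2; dropped at pos 0 in round 3

Answer: 3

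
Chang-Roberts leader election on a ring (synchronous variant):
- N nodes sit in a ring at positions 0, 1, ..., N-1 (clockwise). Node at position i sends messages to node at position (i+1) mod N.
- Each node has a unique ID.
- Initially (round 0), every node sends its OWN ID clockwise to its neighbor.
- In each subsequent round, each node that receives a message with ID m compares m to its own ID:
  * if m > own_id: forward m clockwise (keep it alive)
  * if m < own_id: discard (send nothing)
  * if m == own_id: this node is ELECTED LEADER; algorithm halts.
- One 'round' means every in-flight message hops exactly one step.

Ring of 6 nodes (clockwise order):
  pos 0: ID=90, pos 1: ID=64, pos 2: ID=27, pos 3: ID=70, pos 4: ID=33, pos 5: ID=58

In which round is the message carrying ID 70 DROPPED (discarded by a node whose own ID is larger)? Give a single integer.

Round 1: pos1(id64) recv 90: fwd; pos2(id27) recv 64: fwd; pos3(id70) recv 27: drop; pos4(id33) recv 70: fwd; pos5(id58) recv 33: drop; pos0(id90) recv 58: drop
Round 2: pos2(id27) recv 90: fwd; pos3(id70) recv 64: drop; pos5(id58) recv 70: fwd
Round 3: pos3(id70) recv 90: fwd; pos0(id90) recv 70: drop
Round 4: pos4(id33) recv 90: fwd
Round 5: pos5(id58) recv 90: fwd
Round 6: pos0(id90) recv 90: ELECTED
Message ID 70 originates at pos 3; dropped at pos 0 in round 3

Answer: 3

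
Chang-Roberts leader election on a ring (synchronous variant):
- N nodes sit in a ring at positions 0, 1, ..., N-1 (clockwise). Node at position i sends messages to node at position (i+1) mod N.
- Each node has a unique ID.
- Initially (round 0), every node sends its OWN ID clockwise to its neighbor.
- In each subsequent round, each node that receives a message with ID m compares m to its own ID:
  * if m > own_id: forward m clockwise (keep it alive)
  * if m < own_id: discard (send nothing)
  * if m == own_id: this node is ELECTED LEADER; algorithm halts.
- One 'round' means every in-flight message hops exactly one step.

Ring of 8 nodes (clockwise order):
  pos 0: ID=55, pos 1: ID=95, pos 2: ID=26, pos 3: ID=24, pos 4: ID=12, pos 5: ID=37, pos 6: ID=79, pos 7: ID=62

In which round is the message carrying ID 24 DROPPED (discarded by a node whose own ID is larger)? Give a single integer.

Answer: 2

Derivation:
Round 1: pos1(id95) recv 55: drop; pos2(id26) recv 95: fwd; pos3(id24) recv 26: fwd; pos4(id12) recv 24: fwd; pos5(id37) recv 12: drop; pos6(id79) recv 37: drop; pos7(id62) recv 79: fwd; pos0(id55) recv 62: fwd
Round 2: pos3(id24) recv 95: fwd; pos4(id12) recv 26: fwd; pos5(id37) recv 24: drop; pos0(id55) recv 79: fwd; pos1(id95) recv 62: drop
Round 3: pos4(id12) recv 95: fwd; pos5(id37) recv 26: drop; pos1(id95) recv 79: drop
Round 4: pos5(id37) recv 95: fwd
Round 5: pos6(id79) recv 95: fwd
Round 6: pos7(id62) recv 95: fwd
Round 7: pos0(id55) recv 95: fwd
Round 8: pos1(id95) recv 95: ELECTED
Message ID 24 originates at pos 3; dropped at pos 5 in round 2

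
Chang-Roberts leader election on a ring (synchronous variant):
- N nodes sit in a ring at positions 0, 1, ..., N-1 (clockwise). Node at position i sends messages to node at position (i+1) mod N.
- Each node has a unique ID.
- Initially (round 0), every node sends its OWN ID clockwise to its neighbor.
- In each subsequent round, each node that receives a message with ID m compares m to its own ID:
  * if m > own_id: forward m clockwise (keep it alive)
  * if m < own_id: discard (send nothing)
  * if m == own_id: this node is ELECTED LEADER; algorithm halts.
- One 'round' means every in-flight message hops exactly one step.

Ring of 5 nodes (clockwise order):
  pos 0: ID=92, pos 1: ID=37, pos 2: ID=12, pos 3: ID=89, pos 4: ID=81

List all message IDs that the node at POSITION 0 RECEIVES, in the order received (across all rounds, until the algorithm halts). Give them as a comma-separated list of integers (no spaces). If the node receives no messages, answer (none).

Round 1: pos1(id37) recv 92: fwd; pos2(id12) recv 37: fwd; pos3(id89) recv 12: drop; pos4(id81) recv 89: fwd; pos0(id92) recv 81: drop
Round 2: pos2(id12) recv 92: fwd; pos3(id89) recv 37: drop; pos0(id92) recv 89: drop
Round 3: pos3(id89) recv 92: fwd
Round 4: pos4(id81) recv 92: fwd
Round 5: pos0(id92) recv 92: ELECTED

Answer: 81,89,92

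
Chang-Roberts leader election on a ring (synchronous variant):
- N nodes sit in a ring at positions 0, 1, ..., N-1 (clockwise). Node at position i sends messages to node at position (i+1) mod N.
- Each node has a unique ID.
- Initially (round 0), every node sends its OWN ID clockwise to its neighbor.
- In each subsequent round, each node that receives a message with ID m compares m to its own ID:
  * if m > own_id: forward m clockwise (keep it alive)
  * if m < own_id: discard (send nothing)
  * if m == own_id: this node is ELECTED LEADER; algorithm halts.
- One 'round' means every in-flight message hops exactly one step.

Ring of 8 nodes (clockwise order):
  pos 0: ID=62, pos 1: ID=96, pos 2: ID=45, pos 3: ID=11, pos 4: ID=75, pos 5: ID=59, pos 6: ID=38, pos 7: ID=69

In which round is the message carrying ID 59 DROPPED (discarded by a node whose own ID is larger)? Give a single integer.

Answer: 2

Derivation:
Round 1: pos1(id96) recv 62: drop; pos2(id45) recv 96: fwd; pos3(id11) recv 45: fwd; pos4(id75) recv 11: drop; pos5(id59) recv 75: fwd; pos6(id38) recv 59: fwd; pos7(id69) recv 38: drop; pos0(id62) recv 69: fwd
Round 2: pos3(id11) recv 96: fwd; pos4(id75) recv 45: drop; pos6(id38) recv 75: fwd; pos7(id69) recv 59: drop; pos1(id96) recv 69: drop
Round 3: pos4(id75) recv 96: fwd; pos7(id69) recv 75: fwd
Round 4: pos5(id59) recv 96: fwd; pos0(id62) recv 75: fwd
Round 5: pos6(id38) recv 96: fwd; pos1(id96) recv 75: drop
Round 6: pos7(id69) recv 96: fwd
Round 7: pos0(id62) recv 96: fwd
Round 8: pos1(id96) recv 96: ELECTED
Message ID 59 originates at pos 5; dropped at pos 7 in round 2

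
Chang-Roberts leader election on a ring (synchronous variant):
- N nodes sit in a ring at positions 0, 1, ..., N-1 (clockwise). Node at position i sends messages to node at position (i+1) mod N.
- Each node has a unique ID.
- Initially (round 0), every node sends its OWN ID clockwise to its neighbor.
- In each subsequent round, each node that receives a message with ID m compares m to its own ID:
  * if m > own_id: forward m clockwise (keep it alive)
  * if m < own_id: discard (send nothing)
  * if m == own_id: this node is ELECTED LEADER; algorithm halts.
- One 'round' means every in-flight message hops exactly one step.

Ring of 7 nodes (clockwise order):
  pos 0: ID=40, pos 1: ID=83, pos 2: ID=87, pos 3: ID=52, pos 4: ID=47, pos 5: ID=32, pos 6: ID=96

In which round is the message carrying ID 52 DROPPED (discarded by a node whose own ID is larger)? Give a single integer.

Round 1: pos1(id83) recv 40: drop; pos2(id87) recv 83: drop; pos3(id52) recv 87: fwd; pos4(id47) recv 52: fwd; pos5(id32) recv 47: fwd; pos6(id96) recv 32: drop; pos0(id40) recv 96: fwd
Round 2: pos4(id47) recv 87: fwd; pos5(id32) recv 52: fwd; pos6(id96) recv 47: drop; pos1(id83) recv 96: fwd
Round 3: pos5(id32) recv 87: fwd; pos6(id96) recv 52: drop; pos2(id87) recv 96: fwd
Round 4: pos6(id96) recv 87: drop; pos3(id52) recv 96: fwd
Round 5: pos4(id47) recv 96: fwd
Round 6: pos5(id32) recv 96: fwd
Round 7: pos6(id96) recv 96: ELECTED
Message ID 52 originates at pos 3; dropped at pos 6 in round 3

Answer: 3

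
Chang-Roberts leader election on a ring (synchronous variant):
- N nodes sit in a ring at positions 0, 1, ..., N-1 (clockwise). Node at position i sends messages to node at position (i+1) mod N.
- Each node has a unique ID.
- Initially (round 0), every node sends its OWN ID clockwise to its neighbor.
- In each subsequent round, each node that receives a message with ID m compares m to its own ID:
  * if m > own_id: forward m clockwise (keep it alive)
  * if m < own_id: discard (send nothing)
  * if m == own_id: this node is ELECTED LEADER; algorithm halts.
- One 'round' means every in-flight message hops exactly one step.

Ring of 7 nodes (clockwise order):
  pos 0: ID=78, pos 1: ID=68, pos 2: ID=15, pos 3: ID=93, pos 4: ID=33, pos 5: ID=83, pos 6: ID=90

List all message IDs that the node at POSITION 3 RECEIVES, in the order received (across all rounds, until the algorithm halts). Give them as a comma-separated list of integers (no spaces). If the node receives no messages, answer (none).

Round 1: pos1(id68) recv 78: fwd; pos2(id15) recv 68: fwd; pos3(id93) recv 15: drop; pos4(id33) recv 93: fwd; pos5(id83) recv 33: drop; pos6(id90) recv 83: drop; pos0(id78) recv 90: fwd
Round 2: pos2(id15) recv 78: fwd; pos3(id93) recv 68: drop; pos5(id83) recv 93: fwd; pos1(id68) recv 90: fwd
Round 3: pos3(id93) recv 78: drop; pos6(id90) recv 93: fwd; pos2(id15) recv 90: fwd
Round 4: pos0(id78) recv 93: fwd; pos3(id93) recv 90: drop
Round 5: pos1(id68) recv 93: fwd
Round 6: pos2(id15) recv 93: fwd
Round 7: pos3(id93) recv 93: ELECTED

Answer: 15,68,78,90,93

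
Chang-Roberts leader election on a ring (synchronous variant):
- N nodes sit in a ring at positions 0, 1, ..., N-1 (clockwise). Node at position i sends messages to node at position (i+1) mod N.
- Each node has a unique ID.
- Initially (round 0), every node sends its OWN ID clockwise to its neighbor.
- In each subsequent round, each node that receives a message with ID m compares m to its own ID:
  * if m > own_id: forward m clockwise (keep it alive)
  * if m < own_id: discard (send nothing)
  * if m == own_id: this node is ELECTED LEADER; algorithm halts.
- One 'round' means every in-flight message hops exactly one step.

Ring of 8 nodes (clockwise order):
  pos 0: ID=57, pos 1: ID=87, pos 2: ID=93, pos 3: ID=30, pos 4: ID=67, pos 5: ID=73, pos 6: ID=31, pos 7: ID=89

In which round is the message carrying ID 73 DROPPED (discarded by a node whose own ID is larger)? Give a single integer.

Round 1: pos1(id87) recv 57: drop; pos2(id93) recv 87: drop; pos3(id30) recv 93: fwd; pos4(id67) recv 30: drop; pos5(id73) recv 67: drop; pos6(id31) recv 73: fwd; pos7(id89) recv 31: drop; pos0(id57) recv 89: fwd
Round 2: pos4(id67) recv 93: fwd; pos7(id89) recv 73: drop; pos1(id87) recv 89: fwd
Round 3: pos5(id73) recv 93: fwd; pos2(id93) recv 89: drop
Round 4: pos6(id31) recv 93: fwd
Round 5: pos7(id89) recv 93: fwd
Round 6: pos0(id57) recv 93: fwd
Round 7: pos1(id87) recv 93: fwd
Round 8: pos2(id93) recv 93: ELECTED
Message ID 73 originates at pos 5; dropped at pos 7 in round 2

Answer: 2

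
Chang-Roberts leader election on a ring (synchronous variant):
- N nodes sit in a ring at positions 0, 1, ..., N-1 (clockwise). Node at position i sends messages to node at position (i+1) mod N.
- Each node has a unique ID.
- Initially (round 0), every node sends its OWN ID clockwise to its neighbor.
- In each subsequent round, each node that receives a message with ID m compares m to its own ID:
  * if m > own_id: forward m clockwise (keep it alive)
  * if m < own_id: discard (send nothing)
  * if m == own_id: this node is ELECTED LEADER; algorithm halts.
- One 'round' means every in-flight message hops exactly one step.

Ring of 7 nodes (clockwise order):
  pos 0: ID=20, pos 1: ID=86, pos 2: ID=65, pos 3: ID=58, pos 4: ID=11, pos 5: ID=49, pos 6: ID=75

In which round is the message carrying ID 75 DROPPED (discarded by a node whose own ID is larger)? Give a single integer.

Answer: 2

Derivation:
Round 1: pos1(id86) recv 20: drop; pos2(id65) recv 86: fwd; pos3(id58) recv 65: fwd; pos4(id11) recv 58: fwd; pos5(id49) recv 11: drop; pos6(id75) recv 49: drop; pos0(id20) recv 75: fwd
Round 2: pos3(id58) recv 86: fwd; pos4(id11) recv 65: fwd; pos5(id49) recv 58: fwd; pos1(id86) recv 75: drop
Round 3: pos4(id11) recv 86: fwd; pos5(id49) recv 65: fwd; pos6(id75) recv 58: drop
Round 4: pos5(id49) recv 86: fwd; pos6(id75) recv 65: drop
Round 5: pos6(id75) recv 86: fwd
Round 6: pos0(id20) recv 86: fwd
Round 7: pos1(id86) recv 86: ELECTED
Message ID 75 originates at pos 6; dropped at pos 1 in round 2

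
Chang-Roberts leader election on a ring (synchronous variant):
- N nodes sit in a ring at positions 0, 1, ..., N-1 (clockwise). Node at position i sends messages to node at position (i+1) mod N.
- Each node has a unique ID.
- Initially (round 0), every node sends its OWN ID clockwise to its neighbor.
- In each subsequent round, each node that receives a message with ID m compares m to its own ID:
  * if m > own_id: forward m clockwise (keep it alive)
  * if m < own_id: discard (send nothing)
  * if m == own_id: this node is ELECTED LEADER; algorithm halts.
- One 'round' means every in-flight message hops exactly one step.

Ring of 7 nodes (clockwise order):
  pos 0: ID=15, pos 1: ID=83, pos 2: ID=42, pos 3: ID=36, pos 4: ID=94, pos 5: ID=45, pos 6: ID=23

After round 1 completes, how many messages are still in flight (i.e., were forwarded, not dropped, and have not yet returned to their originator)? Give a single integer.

Answer: 5

Derivation:
Round 1: pos1(id83) recv 15: drop; pos2(id42) recv 83: fwd; pos3(id36) recv 42: fwd; pos4(id94) recv 36: drop; pos5(id45) recv 94: fwd; pos6(id23) recv 45: fwd; pos0(id15) recv 23: fwd
After round 1: 5 messages still in flight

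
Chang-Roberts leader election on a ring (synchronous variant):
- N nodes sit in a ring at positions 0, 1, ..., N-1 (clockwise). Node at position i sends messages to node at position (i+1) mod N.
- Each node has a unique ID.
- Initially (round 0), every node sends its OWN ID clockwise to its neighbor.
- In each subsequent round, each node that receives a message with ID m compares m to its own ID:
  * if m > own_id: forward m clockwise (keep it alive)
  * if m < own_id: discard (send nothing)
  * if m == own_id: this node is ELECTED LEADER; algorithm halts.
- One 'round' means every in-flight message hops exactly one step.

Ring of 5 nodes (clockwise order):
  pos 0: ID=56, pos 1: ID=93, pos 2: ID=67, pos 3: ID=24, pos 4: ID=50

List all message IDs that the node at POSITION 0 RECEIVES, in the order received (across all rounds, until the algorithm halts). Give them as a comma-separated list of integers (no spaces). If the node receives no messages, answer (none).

Answer: 50,67,93

Derivation:
Round 1: pos1(id93) recv 56: drop; pos2(id67) recv 93: fwd; pos3(id24) recv 67: fwd; pos4(id50) recv 24: drop; pos0(id56) recv 50: drop
Round 2: pos3(id24) recv 93: fwd; pos4(id50) recv 67: fwd
Round 3: pos4(id50) recv 93: fwd; pos0(id56) recv 67: fwd
Round 4: pos0(id56) recv 93: fwd; pos1(id93) recv 67: drop
Round 5: pos1(id93) recv 93: ELECTED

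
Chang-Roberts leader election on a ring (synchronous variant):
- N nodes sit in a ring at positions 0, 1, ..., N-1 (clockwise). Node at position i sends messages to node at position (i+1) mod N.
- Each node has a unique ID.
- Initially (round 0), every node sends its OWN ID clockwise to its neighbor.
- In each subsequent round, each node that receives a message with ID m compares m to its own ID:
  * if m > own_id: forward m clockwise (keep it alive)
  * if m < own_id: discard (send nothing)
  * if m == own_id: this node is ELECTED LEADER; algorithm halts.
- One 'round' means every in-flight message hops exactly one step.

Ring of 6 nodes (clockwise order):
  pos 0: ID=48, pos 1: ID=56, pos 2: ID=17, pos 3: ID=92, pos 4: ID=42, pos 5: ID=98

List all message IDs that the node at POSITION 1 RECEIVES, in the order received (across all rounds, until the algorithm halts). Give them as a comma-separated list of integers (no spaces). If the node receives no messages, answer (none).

Answer: 48,98

Derivation:
Round 1: pos1(id56) recv 48: drop; pos2(id17) recv 56: fwd; pos3(id92) recv 17: drop; pos4(id42) recv 92: fwd; pos5(id98) recv 42: drop; pos0(id48) recv 98: fwd
Round 2: pos3(id92) recv 56: drop; pos5(id98) recv 92: drop; pos1(id56) recv 98: fwd
Round 3: pos2(id17) recv 98: fwd
Round 4: pos3(id92) recv 98: fwd
Round 5: pos4(id42) recv 98: fwd
Round 6: pos5(id98) recv 98: ELECTED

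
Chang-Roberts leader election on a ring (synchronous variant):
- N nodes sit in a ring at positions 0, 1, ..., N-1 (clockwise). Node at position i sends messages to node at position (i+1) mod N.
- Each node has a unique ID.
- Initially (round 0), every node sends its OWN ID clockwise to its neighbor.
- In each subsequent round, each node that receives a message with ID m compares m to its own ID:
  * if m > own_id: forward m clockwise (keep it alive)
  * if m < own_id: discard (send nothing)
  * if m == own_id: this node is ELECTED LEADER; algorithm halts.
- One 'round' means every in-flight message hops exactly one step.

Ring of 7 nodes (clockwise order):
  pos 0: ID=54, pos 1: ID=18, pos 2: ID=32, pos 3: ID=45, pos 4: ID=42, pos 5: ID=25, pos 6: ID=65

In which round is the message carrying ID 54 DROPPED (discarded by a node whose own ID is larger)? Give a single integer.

Answer: 6

Derivation:
Round 1: pos1(id18) recv 54: fwd; pos2(id32) recv 18: drop; pos3(id45) recv 32: drop; pos4(id42) recv 45: fwd; pos5(id25) recv 42: fwd; pos6(id65) recv 25: drop; pos0(id54) recv 65: fwd
Round 2: pos2(id32) recv 54: fwd; pos5(id25) recv 45: fwd; pos6(id65) recv 42: drop; pos1(id18) recv 65: fwd
Round 3: pos3(id45) recv 54: fwd; pos6(id65) recv 45: drop; pos2(id32) recv 65: fwd
Round 4: pos4(id42) recv 54: fwd; pos3(id45) recv 65: fwd
Round 5: pos5(id25) recv 54: fwd; pos4(id42) recv 65: fwd
Round 6: pos6(id65) recv 54: drop; pos5(id25) recv 65: fwd
Round 7: pos6(id65) recv 65: ELECTED
Message ID 54 originates at pos 0; dropped at pos 6 in round 6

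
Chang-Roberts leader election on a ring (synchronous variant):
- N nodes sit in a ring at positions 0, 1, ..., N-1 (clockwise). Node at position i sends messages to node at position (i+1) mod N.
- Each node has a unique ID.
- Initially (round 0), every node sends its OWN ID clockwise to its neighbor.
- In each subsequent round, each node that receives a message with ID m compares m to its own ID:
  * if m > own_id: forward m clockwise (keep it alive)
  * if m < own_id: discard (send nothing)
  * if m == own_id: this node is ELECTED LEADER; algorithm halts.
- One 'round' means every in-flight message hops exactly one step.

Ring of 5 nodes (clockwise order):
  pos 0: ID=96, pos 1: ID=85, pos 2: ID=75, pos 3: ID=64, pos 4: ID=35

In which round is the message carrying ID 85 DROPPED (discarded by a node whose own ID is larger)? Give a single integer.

Round 1: pos1(id85) recv 96: fwd; pos2(id75) recv 85: fwd; pos3(id64) recv 75: fwd; pos4(id35) recv 64: fwd; pos0(id96) recv 35: drop
Round 2: pos2(id75) recv 96: fwd; pos3(id64) recv 85: fwd; pos4(id35) recv 75: fwd; pos0(id96) recv 64: drop
Round 3: pos3(id64) recv 96: fwd; pos4(id35) recv 85: fwd; pos0(id96) recv 75: drop
Round 4: pos4(id35) recv 96: fwd; pos0(id96) recv 85: drop
Round 5: pos0(id96) recv 96: ELECTED
Message ID 85 originates at pos 1; dropped at pos 0 in round 4

Answer: 4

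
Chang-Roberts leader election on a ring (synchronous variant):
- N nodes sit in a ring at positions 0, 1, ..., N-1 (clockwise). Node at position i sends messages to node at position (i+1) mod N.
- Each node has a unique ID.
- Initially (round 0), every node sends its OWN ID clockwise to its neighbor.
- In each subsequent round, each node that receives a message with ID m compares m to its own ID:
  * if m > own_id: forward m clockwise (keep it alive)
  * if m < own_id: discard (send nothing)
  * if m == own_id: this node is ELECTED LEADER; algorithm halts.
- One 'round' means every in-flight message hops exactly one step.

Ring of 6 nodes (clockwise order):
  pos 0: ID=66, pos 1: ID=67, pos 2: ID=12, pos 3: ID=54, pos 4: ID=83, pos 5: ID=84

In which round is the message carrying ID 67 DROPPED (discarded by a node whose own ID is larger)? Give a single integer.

Round 1: pos1(id67) recv 66: drop; pos2(id12) recv 67: fwd; pos3(id54) recv 12: drop; pos4(id83) recv 54: drop; pos5(id84) recv 83: drop; pos0(id66) recv 84: fwd
Round 2: pos3(id54) recv 67: fwd; pos1(id67) recv 84: fwd
Round 3: pos4(id83) recv 67: drop; pos2(id12) recv 84: fwd
Round 4: pos3(id54) recv 84: fwd
Round 5: pos4(id83) recv 84: fwd
Round 6: pos5(id84) recv 84: ELECTED
Message ID 67 originates at pos 1; dropped at pos 4 in round 3

Answer: 3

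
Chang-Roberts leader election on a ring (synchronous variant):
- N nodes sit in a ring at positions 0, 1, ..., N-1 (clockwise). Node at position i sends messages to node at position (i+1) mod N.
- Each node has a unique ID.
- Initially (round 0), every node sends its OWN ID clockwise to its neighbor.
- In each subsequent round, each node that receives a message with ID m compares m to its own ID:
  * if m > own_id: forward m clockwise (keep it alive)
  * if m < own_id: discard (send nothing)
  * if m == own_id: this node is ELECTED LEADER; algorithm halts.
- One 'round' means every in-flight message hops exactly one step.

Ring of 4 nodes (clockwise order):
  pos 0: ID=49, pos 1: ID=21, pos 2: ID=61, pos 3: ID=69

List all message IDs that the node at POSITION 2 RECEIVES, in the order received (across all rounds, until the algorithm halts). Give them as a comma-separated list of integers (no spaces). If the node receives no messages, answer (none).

Round 1: pos1(id21) recv 49: fwd; pos2(id61) recv 21: drop; pos3(id69) recv 61: drop; pos0(id49) recv 69: fwd
Round 2: pos2(id61) recv 49: drop; pos1(id21) recv 69: fwd
Round 3: pos2(id61) recv 69: fwd
Round 4: pos3(id69) recv 69: ELECTED

Answer: 21,49,69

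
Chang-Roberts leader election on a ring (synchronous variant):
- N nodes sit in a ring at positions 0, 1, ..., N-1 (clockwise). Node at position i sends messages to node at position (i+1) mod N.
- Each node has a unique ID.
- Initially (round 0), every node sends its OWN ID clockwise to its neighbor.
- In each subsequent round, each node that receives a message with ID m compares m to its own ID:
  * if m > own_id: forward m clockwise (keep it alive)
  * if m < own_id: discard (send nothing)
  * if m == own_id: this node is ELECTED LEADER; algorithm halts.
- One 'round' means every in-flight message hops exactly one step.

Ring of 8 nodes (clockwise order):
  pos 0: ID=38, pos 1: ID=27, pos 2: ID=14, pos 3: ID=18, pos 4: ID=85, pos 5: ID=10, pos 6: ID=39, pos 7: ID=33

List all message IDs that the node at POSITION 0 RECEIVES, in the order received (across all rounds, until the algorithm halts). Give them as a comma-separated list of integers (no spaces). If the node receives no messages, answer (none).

Answer: 33,39,85

Derivation:
Round 1: pos1(id27) recv 38: fwd; pos2(id14) recv 27: fwd; pos3(id18) recv 14: drop; pos4(id85) recv 18: drop; pos5(id10) recv 85: fwd; pos6(id39) recv 10: drop; pos7(id33) recv 39: fwd; pos0(id38) recv 33: drop
Round 2: pos2(id14) recv 38: fwd; pos3(id18) recv 27: fwd; pos6(id39) recv 85: fwd; pos0(id38) recv 39: fwd
Round 3: pos3(id18) recv 38: fwd; pos4(id85) recv 27: drop; pos7(id33) recv 85: fwd; pos1(id27) recv 39: fwd
Round 4: pos4(id85) recv 38: drop; pos0(id38) recv 85: fwd; pos2(id14) recv 39: fwd
Round 5: pos1(id27) recv 85: fwd; pos3(id18) recv 39: fwd
Round 6: pos2(id14) recv 85: fwd; pos4(id85) recv 39: drop
Round 7: pos3(id18) recv 85: fwd
Round 8: pos4(id85) recv 85: ELECTED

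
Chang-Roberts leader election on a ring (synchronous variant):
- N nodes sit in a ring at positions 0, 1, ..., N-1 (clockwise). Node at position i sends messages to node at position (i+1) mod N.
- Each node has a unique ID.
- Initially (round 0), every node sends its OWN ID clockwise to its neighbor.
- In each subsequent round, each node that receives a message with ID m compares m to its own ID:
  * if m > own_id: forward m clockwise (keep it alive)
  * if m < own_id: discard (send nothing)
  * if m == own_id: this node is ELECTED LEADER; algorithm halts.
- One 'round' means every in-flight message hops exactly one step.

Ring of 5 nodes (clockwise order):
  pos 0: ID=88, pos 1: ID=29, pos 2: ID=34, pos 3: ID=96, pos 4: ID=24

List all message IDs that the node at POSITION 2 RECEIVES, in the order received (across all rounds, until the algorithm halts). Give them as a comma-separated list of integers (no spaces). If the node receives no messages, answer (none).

Round 1: pos1(id29) recv 88: fwd; pos2(id34) recv 29: drop; pos3(id96) recv 34: drop; pos4(id24) recv 96: fwd; pos0(id88) recv 24: drop
Round 2: pos2(id34) recv 88: fwd; pos0(id88) recv 96: fwd
Round 3: pos3(id96) recv 88: drop; pos1(id29) recv 96: fwd
Round 4: pos2(id34) recv 96: fwd
Round 5: pos3(id96) recv 96: ELECTED

Answer: 29,88,96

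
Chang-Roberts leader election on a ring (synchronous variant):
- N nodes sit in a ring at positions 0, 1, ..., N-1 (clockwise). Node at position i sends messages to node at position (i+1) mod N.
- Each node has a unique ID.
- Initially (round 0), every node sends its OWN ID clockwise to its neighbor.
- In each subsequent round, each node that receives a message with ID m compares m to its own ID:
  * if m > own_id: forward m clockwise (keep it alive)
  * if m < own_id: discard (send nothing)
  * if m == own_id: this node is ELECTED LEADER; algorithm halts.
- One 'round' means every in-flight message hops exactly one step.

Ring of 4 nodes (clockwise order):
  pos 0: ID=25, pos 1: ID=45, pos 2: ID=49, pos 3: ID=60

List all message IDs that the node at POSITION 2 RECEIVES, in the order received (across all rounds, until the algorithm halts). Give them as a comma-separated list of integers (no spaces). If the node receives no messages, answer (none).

Answer: 45,60

Derivation:
Round 1: pos1(id45) recv 25: drop; pos2(id49) recv 45: drop; pos3(id60) recv 49: drop; pos0(id25) recv 60: fwd
Round 2: pos1(id45) recv 60: fwd
Round 3: pos2(id49) recv 60: fwd
Round 4: pos3(id60) recv 60: ELECTED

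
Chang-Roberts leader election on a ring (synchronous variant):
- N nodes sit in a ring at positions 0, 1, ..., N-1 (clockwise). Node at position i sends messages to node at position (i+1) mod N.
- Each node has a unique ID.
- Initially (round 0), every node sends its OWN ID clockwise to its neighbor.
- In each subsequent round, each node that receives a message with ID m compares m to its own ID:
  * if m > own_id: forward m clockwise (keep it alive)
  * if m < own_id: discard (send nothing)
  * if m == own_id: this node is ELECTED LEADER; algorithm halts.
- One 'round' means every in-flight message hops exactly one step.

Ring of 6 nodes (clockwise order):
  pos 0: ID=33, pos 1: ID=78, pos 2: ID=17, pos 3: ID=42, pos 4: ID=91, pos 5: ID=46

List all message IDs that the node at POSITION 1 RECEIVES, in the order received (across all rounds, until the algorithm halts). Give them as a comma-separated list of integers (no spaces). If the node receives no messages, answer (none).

Answer: 33,46,91

Derivation:
Round 1: pos1(id78) recv 33: drop; pos2(id17) recv 78: fwd; pos3(id42) recv 17: drop; pos4(id91) recv 42: drop; pos5(id46) recv 91: fwd; pos0(id33) recv 46: fwd
Round 2: pos3(id42) recv 78: fwd; pos0(id33) recv 91: fwd; pos1(id78) recv 46: drop
Round 3: pos4(id91) recv 78: drop; pos1(id78) recv 91: fwd
Round 4: pos2(id17) recv 91: fwd
Round 5: pos3(id42) recv 91: fwd
Round 6: pos4(id91) recv 91: ELECTED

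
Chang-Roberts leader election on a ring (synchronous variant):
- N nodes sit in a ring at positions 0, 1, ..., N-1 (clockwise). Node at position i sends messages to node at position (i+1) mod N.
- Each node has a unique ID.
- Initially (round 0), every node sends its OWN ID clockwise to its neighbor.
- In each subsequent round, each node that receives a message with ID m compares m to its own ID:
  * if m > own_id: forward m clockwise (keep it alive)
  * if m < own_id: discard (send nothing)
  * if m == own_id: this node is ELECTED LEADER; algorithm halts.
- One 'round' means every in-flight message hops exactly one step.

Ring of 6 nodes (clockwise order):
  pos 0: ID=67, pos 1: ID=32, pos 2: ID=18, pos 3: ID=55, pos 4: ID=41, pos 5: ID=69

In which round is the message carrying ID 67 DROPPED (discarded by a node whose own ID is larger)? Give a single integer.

Answer: 5

Derivation:
Round 1: pos1(id32) recv 67: fwd; pos2(id18) recv 32: fwd; pos3(id55) recv 18: drop; pos4(id41) recv 55: fwd; pos5(id69) recv 41: drop; pos0(id67) recv 69: fwd
Round 2: pos2(id18) recv 67: fwd; pos3(id55) recv 32: drop; pos5(id69) recv 55: drop; pos1(id32) recv 69: fwd
Round 3: pos3(id55) recv 67: fwd; pos2(id18) recv 69: fwd
Round 4: pos4(id41) recv 67: fwd; pos3(id55) recv 69: fwd
Round 5: pos5(id69) recv 67: drop; pos4(id41) recv 69: fwd
Round 6: pos5(id69) recv 69: ELECTED
Message ID 67 originates at pos 0; dropped at pos 5 in round 5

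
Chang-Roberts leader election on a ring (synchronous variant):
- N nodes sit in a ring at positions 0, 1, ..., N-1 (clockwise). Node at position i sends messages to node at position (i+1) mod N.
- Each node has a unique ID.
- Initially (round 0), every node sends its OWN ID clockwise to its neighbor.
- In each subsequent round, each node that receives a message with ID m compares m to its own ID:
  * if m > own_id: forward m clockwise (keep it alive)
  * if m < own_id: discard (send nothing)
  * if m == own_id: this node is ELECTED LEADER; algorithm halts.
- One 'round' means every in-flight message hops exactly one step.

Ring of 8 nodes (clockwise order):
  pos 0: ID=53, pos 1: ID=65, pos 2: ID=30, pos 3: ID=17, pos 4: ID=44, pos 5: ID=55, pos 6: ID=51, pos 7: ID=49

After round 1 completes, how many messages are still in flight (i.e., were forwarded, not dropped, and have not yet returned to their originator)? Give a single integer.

Round 1: pos1(id65) recv 53: drop; pos2(id30) recv 65: fwd; pos3(id17) recv 30: fwd; pos4(id44) recv 17: drop; pos5(id55) recv 44: drop; pos6(id51) recv 55: fwd; pos7(id49) recv 51: fwd; pos0(id53) recv 49: drop
After round 1: 4 messages still in flight

Answer: 4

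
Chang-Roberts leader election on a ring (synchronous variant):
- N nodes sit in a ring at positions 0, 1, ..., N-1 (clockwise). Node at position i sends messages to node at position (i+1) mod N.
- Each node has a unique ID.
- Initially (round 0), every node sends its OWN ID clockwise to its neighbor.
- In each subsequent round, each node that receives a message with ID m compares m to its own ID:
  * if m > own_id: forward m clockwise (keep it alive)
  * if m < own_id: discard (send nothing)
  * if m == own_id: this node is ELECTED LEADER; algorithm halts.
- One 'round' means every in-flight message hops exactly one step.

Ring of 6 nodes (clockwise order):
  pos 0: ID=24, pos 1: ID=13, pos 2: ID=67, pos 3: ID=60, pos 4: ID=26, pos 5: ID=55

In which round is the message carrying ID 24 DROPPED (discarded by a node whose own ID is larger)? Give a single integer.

Answer: 2

Derivation:
Round 1: pos1(id13) recv 24: fwd; pos2(id67) recv 13: drop; pos3(id60) recv 67: fwd; pos4(id26) recv 60: fwd; pos5(id55) recv 26: drop; pos0(id24) recv 55: fwd
Round 2: pos2(id67) recv 24: drop; pos4(id26) recv 67: fwd; pos5(id55) recv 60: fwd; pos1(id13) recv 55: fwd
Round 3: pos5(id55) recv 67: fwd; pos0(id24) recv 60: fwd; pos2(id67) recv 55: drop
Round 4: pos0(id24) recv 67: fwd; pos1(id13) recv 60: fwd
Round 5: pos1(id13) recv 67: fwd; pos2(id67) recv 60: drop
Round 6: pos2(id67) recv 67: ELECTED
Message ID 24 originates at pos 0; dropped at pos 2 in round 2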